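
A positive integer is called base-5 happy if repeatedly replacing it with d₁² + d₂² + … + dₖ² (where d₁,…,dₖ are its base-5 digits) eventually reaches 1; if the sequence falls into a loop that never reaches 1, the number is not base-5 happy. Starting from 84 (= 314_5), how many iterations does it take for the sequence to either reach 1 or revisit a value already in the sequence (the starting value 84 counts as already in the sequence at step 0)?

6

84 = (3,1,4)_5 → 3² + 1² + 4² = 9 + 1 + 16 = 26
26 = (1,0,1)_5 → 1² + 0² + 1² = 1 + 0 + 1 = 2
2 = (2)_5 → 2² = 4
4 = (4)_5 → 4² = 16
16 = (3,1)_5 → 3² + 1² = 9 + 1 = 10
10 = (2,0)_5 → 2² + 0² = 4 + 0 = 4  — 4 repeats.
That took 6 steps.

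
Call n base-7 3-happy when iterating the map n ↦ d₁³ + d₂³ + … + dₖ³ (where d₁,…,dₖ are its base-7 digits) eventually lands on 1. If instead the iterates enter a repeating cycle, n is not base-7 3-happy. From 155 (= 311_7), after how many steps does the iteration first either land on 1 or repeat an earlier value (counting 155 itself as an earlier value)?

155 = (3,1,1)_7 → 29
29 = (4,1)_7 → 65
65 = (1,2,2)_7 → 17
17 = (2,3)_7 → 35
35 = (5,0)_7 → 125
125 = (2,3,6)_7 → 251
251 = (5,0,6)_7 → 341
341 = (6,6,5)_7 → 557
557 = (1,4,2,4)_7 → 137
137 = (2,5,4)_7 → 197
197 = (4,0,1)_7 → 65  — 65 repeats.
That took 11 steps.

11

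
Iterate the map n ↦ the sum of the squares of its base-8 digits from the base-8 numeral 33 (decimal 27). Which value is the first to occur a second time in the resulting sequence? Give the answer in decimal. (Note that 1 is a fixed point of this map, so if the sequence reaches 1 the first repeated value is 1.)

27 = (3,3)_8 → 3² + 3² = 9 + 9 = 18
18 = (2,2)_8 → 2² + 2² = 4 + 4 = 8
8 = (1,0)_8 → 1² + 0² = 1 + 0 = 1  — reached the fixed point 1.
1 → 1, so 1 is the first repeated value.

1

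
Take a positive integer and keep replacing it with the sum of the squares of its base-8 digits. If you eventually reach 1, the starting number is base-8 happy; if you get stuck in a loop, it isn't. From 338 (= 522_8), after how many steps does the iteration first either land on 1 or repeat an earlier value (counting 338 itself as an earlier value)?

6

338 = (5,2,2)_8 → 5² + 2² + 2² = 33
33 = (4,1)_8 → 4² + 1² = 17
17 = (2,1)_8 → 2² + 1² = 5
5 = (5)_8 → 5² = 25
25 = (3,1)_8 → 3² + 1² = 10
10 = (1,2)_8 → 1² + 2² = 5  — 5 repeats.
That took 6 steps.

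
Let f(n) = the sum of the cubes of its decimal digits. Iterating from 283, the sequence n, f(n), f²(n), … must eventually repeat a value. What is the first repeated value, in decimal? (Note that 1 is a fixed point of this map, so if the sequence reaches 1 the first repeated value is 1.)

283 → 2³ + 8³ + 3³ = 8 + 512 + 27 = 547
547 → 5³ + 4³ + 7³ = 125 + 64 + 343 = 532
532 → 5³ + 3³ + 2³ = 125 + 27 + 8 = 160
160 → 1³ + 6³ + 0³ = 1 + 216 + 0 = 217
217 → 2³ + 1³ + 7³ = 8 + 1 + 343 = 352
352 → 3³ + 5³ + 2³ = 27 + 125 + 8 = 160  — 160 already appeared earlier.

160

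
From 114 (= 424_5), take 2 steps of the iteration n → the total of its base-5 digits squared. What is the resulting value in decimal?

6

114 = (4,2,4)_5 → 36
36 = (1,2,1)_5 → 6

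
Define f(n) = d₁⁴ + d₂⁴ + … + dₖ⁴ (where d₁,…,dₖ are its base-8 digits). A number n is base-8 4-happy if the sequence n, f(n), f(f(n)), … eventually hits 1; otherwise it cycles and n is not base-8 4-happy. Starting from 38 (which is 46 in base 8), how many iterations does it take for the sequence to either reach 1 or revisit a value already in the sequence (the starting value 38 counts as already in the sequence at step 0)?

5

38 = (4,6)_8 → 4⁴ + 6⁴ = 256 + 1296 = 1552
1552 = (3,0,2,0)_8 → 3⁴ + 0⁴ + 2⁴ + 0⁴ = 81 + 0 + 16 + 0 = 97
97 = (1,4,1)_8 → 1⁴ + 4⁴ + 1⁴ = 1 + 256 + 1 = 258
258 = (4,0,2)_8 → 4⁴ + 0⁴ + 2⁴ = 256 + 0 + 16 = 272
272 = (4,2,0)_8 → 4⁴ + 2⁴ + 0⁴ = 256 + 16 + 0 = 272  — 272 repeats.
That took 5 steps.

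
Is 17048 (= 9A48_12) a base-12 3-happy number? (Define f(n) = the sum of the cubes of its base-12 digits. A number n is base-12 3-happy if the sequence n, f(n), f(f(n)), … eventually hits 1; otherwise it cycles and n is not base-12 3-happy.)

base-12 3-happy

17048 = (9,10,4,8)_12 → 9³ + 10³ + 4³ + 8³ = 2305
2305 = (1,4,0,1)_12 → 1³ + 4³ + 0³ + 1³ = 66
66 = (5,6)_12 → 5³ + 6³ = 341
341 = (2,4,5)_12 → 2³ + 4³ + 5³ = 197
197 = (1,4,5)_12 → 1³ + 4³ + 5³ = 190
190 = (1,3,10)_12 → 1³ + 3³ + 10³ = 1028
1028 = (7,1,8)_12 → 7³ + 1³ + 8³ = 856
856 = (5,11,4)_12 → 5³ + 11³ + 4³ = 1520
1520 = (10,6,8)_12 → 10³ + 6³ + 8³ = 1728
1728 = (1,0,0,0)_12 → 1³ + 0³ + 0³ + 0³ = 1  — reached 1.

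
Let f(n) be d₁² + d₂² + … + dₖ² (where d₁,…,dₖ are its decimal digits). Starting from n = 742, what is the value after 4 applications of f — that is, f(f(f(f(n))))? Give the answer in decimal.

26

742 → 69
69 → 117
117 → 51
51 → 26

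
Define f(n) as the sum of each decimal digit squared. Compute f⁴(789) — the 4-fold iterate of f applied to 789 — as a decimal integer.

789 → 7² + 8² + 9² = 49 + 64 + 81 = 194
194 → 1² + 9² + 4² = 1 + 81 + 16 = 98
98 → 9² + 8² = 81 + 64 = 145
145 → 1² + 4² + 5² = 1 + 16 + 25 = 42

42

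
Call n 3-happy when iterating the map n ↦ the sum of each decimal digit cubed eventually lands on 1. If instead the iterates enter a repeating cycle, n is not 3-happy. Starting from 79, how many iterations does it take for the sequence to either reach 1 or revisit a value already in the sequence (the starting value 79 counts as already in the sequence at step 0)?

5

79 → 7³ + 9³ = 1072
1072 → 1³ + 0³ + 7³ + 2³ = 352
352 → 3³ + 5³ + 2³ = 160
160 → 1³ + 6³ + 0³ = 217
217 → 2³ + 1³ + 7³ = 352  — 352 repeats.
That took 5 steps.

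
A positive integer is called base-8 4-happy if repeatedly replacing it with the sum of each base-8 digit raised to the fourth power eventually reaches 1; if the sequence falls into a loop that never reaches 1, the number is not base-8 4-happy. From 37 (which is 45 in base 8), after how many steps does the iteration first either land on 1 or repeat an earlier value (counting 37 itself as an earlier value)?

9

37 = (4,5)_8 → 4⁴ + 5⁴ = 256 + 625 = 881
881 = (1,5,6,1)_8 → 1⁴ + 5⁴ + 6⁴ + 1⁴ = 1 + 625 + 1296 + 1 = 1923
1923 = (3,6,0,3)_8 → 3⁴ + 6⁴ + 0⁴ + 3⁴ = 81 + 1296 + 0 + 81 = 1458
1458 = (2,6,6,2)_8 → 2⁴ + 6⁴ + 6⁴ + 2⁴ = 16 + 1296 + 1296 + 16 = 2624
2624 = (5,1,0,0)_8 → 5⁴ + 1⁴ + 0⁴ + 0⁴ = 625 + 1 + 0 + 0 = 626
626 = (1,1,6,2)_8 → 1⁴ + 1⁴ + 6⁴ + 2⁴ = 1 + 1 + 1296 + 16 = 1314
1314 = (2,4,4,2)_8 → 2⁴ + 4⁴ + 4⁴ + 2⁴ = 16 + 256 + 256 + 16 = 544
544 = (1,0,4,0)_8 → 1⁴ + 0⁴ + 4⁴ + 0⁴ = 1 + 0 + 256 + 0 = 257
257 = (4,0,1)_8 → 4⁴ + 0⁴ + 1⁴ = 256 + 0 + 1 = 257  — 257 repeats.
That took 9 steps.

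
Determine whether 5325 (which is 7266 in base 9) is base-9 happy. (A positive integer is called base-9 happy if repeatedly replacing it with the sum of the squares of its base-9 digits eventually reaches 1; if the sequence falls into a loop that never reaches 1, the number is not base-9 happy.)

base-9 happy

5325 = (7,2,6,6)_9 → 125
125 = (1,4,8)_9 → 81
81 = (1,0,0)_9 → 1  — reached 1.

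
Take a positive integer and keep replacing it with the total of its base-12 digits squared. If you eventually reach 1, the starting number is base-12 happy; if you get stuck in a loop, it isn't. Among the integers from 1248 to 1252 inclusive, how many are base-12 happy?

1

1248: 1248 → 128 → 164 → 66 → 61 → 26 → 8 → 64 → 41 → 34 → 104 → 128  — not base-12 happy
1249: 1249 → 129 → 181 → 11 → 121 → 101 → 89 → 74 → 40 → 25 → 5 → 25  — not base-12 happy
1250: 1250 → 132 → 121 → 101 → 89 → 74 → 40 → 25 → 5 → 25  — not base-12 happy
1251: 1251 → 137 → 146 → 5 → 25 → 5  — not base-12 happy
1252: 1252 → 144 → 1  — base-12 happy
base-12 happy: 1252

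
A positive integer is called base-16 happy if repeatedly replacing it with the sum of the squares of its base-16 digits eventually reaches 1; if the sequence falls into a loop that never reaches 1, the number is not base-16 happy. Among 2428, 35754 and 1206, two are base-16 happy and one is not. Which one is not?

2428: 2428 → 274 → 6 → 36 → 20 → 17 → 2 → 4 → 16 → 1  — reaches 1 (base-16 happy)
35754: 35754 → 385 → 66 → 20 → 17 → 2 → 4 → 16 → 1  — reaches 1 (base-16 happy)
1206: 1206 → 173 → 269 → 170 → 200 → 208 → 169 → 181 → 146 → 85 → 50 → 13 → 169  — repeats 169 (not base-16 happy)

1206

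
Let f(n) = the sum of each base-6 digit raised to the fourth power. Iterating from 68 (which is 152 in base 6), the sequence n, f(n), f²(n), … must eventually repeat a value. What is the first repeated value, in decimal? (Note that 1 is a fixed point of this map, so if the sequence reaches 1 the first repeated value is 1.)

68 = (1,5,2)_6 → 1⁴ + 5⁴ + 2⁴ = 642
642 = (2,5,5,0)_6 → 2⁴ + 5⁴ + 5⁴ + 0⁴ = 1266
1266 = (5,5,1,0)_6 → 5⁴ + 5⁴ + 1⁴ + 0⁴ = 1251
1251 = (5,4,4,3)_6 → 5⁴ + 4⁴ + 4⁴ + 3⁴ = 1218
1218 = (5,3,5,0)_6 → 5⁴ + 3⁴ + 5⁴ + 0⁴ = 1331
1331 = (1,0,0,5,5)_6 → 1⁴ + 0⁴ + 0⁴ + 5⁴ + 5⁴ = 1251  — 1251 already appeared earlier.

1251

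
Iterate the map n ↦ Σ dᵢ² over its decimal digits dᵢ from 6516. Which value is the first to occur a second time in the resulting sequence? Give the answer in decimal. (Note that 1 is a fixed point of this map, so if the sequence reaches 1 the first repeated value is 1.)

145

6516 → 6² + 5² + 1² + 6² = 36 + 25 + 1 + 36 = 98
98 → 9² + 8² = 81 + 64 = 145
145 → 1² + 4² + 5² = 1 + 16 + 25 = 42
42 → 4² + 2² = 16 + 4 = 20
20 → 2² + 0² = 4 + 0 = 4
4 → 4² = 16
16 → 1² + 6² = 1 + 36 = 37
37 → 3² + 7² = 9 + 49 = 58
58 → 5² + 8² = 25 + 64 = 89
89 → 8² + 9² = 64 + 81 = 145  — 145 already appeared earlier.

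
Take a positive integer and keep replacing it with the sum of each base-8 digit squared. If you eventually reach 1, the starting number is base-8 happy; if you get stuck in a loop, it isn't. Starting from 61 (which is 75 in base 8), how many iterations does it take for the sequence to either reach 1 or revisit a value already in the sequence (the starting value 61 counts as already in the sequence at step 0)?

7

61 = (7,5)_8 → 7² + 5² = 49 + 25 = 74
74 = (1,1,2)_8 → 1² + 1² + 2² = 1 + 1 + 4 = 6
6 = (6)_8 → 6² = 36
36 = (4,4)_8 → 4² + 4² = 16 + 16 = 32
32 = (4,0)_8 → 4² + 0² = 16 + 0 = 16
16 = (2,0)_8 → 2² + 0² = 4 + 0 = 4
4 = (4)_8 → 4² = 16  — 16 repeats.
That took 7 steps.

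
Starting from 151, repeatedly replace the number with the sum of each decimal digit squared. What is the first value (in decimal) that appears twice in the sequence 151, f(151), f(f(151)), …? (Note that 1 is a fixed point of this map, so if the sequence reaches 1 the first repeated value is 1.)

89

151 → 1² + 5² + 1² = 27
27 → 2² + 7² = 53
53 → 5² + 3² = 34
34 → 3² + 4² = 25
25 → 2² + 5² = 29
29 → 2² + 9² = 85
85 → 8² + 5² = 89
89 → 8² + 9² = 145
145 → 1² + 4² + 5² = 42
42 → 4² + 2² = 20
20 → 2² + 0² = 4
4 → 4² = 16
16 → 1² + 6² = 37
37 → 3² + 7² = 58
58 → 5² + 8² = 89  — 89 already appeared earlier.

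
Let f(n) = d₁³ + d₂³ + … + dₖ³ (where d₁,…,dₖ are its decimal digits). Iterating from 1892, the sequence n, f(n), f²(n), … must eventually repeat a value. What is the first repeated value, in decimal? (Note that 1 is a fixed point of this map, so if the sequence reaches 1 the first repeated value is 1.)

1892 → 1³ + 8³ + 9³ + 2³ = 1250
1250 → 1³ + 2³ + 5³ + 0³ = 134
134 → 1³ + 3³ + 4³ = 92
92 → 9³ + 2³ = 737
737 → 7³ + 3³ + 7³ = 713
713 → 7³ + 1³ + 3³ = 371
371 → 3³ + 7³ + 1³ = 371  — 371 already appeared earlier.

371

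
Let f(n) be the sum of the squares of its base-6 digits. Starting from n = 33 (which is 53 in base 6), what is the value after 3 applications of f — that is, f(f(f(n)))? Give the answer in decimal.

33 = (5,3)_6 → 5² + 3² = 25 + 9 = 34
34 = (5,4)_6 → 5² + 4² = 25 + 16 = 41
41 = (1,0,5)_6 → 1² + 0² + 5² = 1 + 0 + 25 = 26

26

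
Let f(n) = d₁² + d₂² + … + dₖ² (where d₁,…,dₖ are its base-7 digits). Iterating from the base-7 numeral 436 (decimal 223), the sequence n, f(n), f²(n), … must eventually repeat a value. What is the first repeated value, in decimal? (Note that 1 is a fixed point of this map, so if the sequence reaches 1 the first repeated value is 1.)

223 = (4,3,6)_7 → 61
61 = (1,1,5)_7 → 27
27 = (3,6)_7 → 45
45 = (6,3)_7 → 45  — 45 already appeared earlier.

45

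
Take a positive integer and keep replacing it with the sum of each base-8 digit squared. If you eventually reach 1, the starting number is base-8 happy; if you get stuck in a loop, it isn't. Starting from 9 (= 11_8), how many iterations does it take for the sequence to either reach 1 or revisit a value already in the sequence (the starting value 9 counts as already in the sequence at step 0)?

9 = (1,1)_8 → 1² + 1² = 2
2 = (2)_8 → 2² = 4
4 = (4)_8 → 4² = 16
16 = (2,0)_8 → 2² + 0² = 4  — 4 repeats.
That took 4 steps.

4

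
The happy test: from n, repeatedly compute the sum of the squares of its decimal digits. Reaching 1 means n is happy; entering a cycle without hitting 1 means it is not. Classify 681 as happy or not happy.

not happy

681 → 101
101 → 2
2 → 4
4 → 16
16 → 37
37 → 58
58 → 89
89 → 145
145 → 42
42 → 20
20 → 4  — 4 already seen; the sequence cycles without reaching 1.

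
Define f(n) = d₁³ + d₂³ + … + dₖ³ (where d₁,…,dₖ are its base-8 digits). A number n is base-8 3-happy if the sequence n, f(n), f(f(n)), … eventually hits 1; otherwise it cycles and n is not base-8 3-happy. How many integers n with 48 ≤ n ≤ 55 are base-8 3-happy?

1

48: 48 → 216 → 54 → 432 → 432  — not base-8 3-happy
49: 49 → 217 → 55 → 559 → 469 → 476 → 434 → 440 → 559  — not base-8 3-happy
50: 50 → 224 → 91 → 55 → 559 → 469 → 476 → 434 → 440 → 559  — not base-8 3-happy
51: 51 → 243 → 270 → 281 → 92 → 92  — not base-8 3-happy
52: 52 → 280 → 91 → 55 → 559 → 469 → 476 → 434 → 440 → 559  — not base-8 3-happy
53: 53 → 341 → 258 → 72 → 2 → 8 → 1  — base-8 3-happy
54: 54 → 432 → 432  — not base-8 3-happy
55: 55 → 559 → 469 → 476 → 434 → 440 → 559  — not base-8 3-happy
base-8 3-happy: 53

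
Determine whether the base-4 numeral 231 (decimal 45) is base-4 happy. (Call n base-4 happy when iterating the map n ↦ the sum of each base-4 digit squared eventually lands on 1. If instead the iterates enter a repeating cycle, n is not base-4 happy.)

base-4 happy

45 = (2,3,1)_4 → 2² + 3² + 1² = 14
14 = (3,2)_4 → 3² + 2² = 13
13 = (3,1)_4 → 3² + 1² = 10
10 = (2,2)_4 → 2² + 2² = 8
8 = (2,0)_4 → 2² + 0² = 4
4 = (1,0)_4 → 1² + 0² = 1  — reached 1.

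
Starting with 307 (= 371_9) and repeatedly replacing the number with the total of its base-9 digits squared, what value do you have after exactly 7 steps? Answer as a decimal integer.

89

307 = (3,7,1)_9 → 3² + 7² + 1² = 59
59 = (6,5)_9 → 6² + 5² = 61
61 = (6,7)_9 → 6² + 7² = 85
85 = (1,0,4)_9 → 1² + 0² + 4² = 17
17 = (1,8)_9 → 1² + 8² = 65
65 = (7,2)_9 → 7² + 2² = 53
53 = (5,8)_9 → 5² + 8² = 89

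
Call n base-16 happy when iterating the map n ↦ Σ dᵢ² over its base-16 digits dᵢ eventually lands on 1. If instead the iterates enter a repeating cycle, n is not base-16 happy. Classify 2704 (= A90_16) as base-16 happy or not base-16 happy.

2704 = (10,9,0)_16 → 10² + 9² + 0² = 100 + 81 + 0 = 181
181 = (11,5)_16 → 11² + 5² = 121 + 25 = 146
146 = (9,2)_16 → 9² + 2² = 81 + 4 = 85
85 = (5,5)_16 → 5² + 5² = 25 + 25 = 50
50 = (3,2)_16 → 3² + 2² = 9 + 4 = 13
13 = (13)_16 → 13² = 169
169 = (10,9)_16 → 10² + 9² = 100 + 81 = 181  — 181 already seen; the sequence cycles without reaching 1.

not base-16 happy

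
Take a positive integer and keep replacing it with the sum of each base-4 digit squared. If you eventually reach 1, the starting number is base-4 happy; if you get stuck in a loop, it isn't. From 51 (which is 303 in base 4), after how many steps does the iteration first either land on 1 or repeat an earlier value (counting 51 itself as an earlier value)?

5

51 = (3,0,3)_4 → 18
18 = (1,0,2)_4 → 5
5 = (1,1)_4 → 2
2 = (2)_4 → 4
4 = (1,0)_4 → 1  — reached 1.
That took 5 steps.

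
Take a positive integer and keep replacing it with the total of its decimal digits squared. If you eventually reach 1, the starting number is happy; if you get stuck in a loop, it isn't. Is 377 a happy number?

377 → 3² + 7² + 7² = 9 + 49 + 49 = 107
107 → 1² + 0² + 7² = 1 + 0 + 49 = 50
50 → 5² + 0² = 25 + 0 = 25
25 → 2² + 5² = 4 + 25 = 29
29 → 2² + 9² = 4 + 81 = 85
85 → 8² + 5² = 64 + 25 = 89
89 → 8² + 9² = 64 + 81 = 145
145 → 1² + 4² + 5² = 1 + 16 + 25 = 42
42 → 4² + 2² = 16 + 4 = 20
20 → 2² + 0² = 4 + 0 = 4
4 → 4² = 16
16 → 1² + 6² = 1 + 36 = 37
37 → 3² + 7² = 9 + 49 = 58
58 → 5² + 8² = 25 + 64 = 89  — 89 already seen; the sequence cycles without reaching 1.

not happy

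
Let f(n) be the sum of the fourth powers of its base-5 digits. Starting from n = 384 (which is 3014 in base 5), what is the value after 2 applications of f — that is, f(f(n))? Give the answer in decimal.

194

384 = (3,0,1,4)_5 → 3⁴ + 0⁴ + 1⁴ + 4⁴ = 338
338 = (2,3,2,3)_5 → 2⁴ + 3⁴ + 2⁴ + 3⁴ = 194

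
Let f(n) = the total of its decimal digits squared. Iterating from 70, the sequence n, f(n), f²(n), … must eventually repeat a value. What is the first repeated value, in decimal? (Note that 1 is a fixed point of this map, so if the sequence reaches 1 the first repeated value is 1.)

70 → 7² + 0² = 49
49 → 4² + 9² = 97
97 → 9² + 7² = 130
130 → 1² + 3² + 0² = 10
10 → 1² + 0² = 1  — reached the fixed point 1.
1 → 1, so 1 is the first repeated value.

1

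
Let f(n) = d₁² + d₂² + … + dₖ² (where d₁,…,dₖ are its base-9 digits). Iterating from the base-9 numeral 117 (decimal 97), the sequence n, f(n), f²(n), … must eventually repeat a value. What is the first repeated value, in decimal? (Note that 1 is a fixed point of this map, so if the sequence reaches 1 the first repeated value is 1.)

65

97 = (1,1,7)_9 → 1² + 1² + 7² = 1 + 1 + 49 = 51
51 = (5,6)_9 → 5² + 6² = 25 + 36 = 61
61 = (6,7)_9 → 6² + 7² = 36 + 49 = 85
85 = (1,0,4)_9 → 1² + 0² + 4² = 1 + 0 + 16 = 17
17 = (1,8)_9 → 1² + 8² = 1 + 64 = 65
65 = (7,2)_9 → 7² + 2² = 49 + 4 = 53
53 = (5,8)_9 → 5² + 8² = 25 + 64 = 89
89 = (1,0,8)_9 → 1² + 0² + 8² = 1 + 0 + 64 = 65  — 65 already appeared earlier.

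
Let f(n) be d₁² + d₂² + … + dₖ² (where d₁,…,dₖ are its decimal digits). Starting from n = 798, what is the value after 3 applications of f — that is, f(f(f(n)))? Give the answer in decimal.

145

798 → 194
194 → 98
98 → 145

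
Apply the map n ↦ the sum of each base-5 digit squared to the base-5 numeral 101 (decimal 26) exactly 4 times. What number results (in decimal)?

10

26 = (1,0,1)_5 → 1² + 0² + 1² = 2
2 = (2)_5 → 2² = 4
4 = (4)_5 → 4² = 16
16 = (3,1)_5 → 3² + 1² = 10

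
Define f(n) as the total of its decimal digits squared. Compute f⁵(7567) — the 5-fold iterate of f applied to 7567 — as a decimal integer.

29

7567 → 7² + 5² + 6² + 7² = 159
159 → 1² + 5² + 9² = 107
107 → 1² + 0² + 7² = 50
50 → 5² + 0² = 25
25 → 2² + 5² = 29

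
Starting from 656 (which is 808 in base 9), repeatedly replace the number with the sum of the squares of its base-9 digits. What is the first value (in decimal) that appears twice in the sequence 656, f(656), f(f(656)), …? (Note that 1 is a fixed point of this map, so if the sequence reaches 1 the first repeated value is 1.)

50

656 = (8,0,8)_9 → 8² + 0² + 8² = 128
128 = (1,5,2)_9 → 1² + 5² + 2² = 30
30 = (3,3)_9 → 3² + 3² = 18
18 = (2,0)_9 → 2² + 0² = 4
4 = (4)_9 → 4² = 16
16 = (1,7)_9 → 1² + 7² = 50
50 = (5,5)_9 → 5² + 5² = 50  — 50 already appeared earlier.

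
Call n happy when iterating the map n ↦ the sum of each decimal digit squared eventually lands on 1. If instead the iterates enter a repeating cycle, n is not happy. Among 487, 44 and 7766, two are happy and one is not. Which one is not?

7766

487: 487 → 129 → 86 → 100 → 1  — reaches 1 (happy)
44: 44 → 32 → 13 → 10 → 1  — reaches 1 (happy)
7766: 7766 → 170 → 50 → 25 → 29 → 85 → 89 → 145 → 42 → 20 → 4 → 16 → 37 → 58 → 89  — repeats 89 (not happy)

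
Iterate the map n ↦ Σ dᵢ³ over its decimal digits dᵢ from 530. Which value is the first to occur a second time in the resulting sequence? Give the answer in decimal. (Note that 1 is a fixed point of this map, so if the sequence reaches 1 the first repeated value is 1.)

371

530 → 5³ + 3³ + 0³ = 152
152 → 1³ + 5³ + 2³ = 134
134 → 1³ + 3³ + 4³ = 92
92 → 9³ + 2³ = 737
737 → 7³ + 3³ + 7³ = 713
713 → 7³ + 1³ + 3³ = 371
371 → 3³ + 7³ + 1³ = 371  — 371 already appeared earlier.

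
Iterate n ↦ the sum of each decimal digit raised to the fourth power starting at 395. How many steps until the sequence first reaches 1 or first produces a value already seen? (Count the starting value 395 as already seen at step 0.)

15

395 → 3⁴ + 9⁴ + 5⁴ = 7267
7267 → 7⁴ + 2⁴ + 6⁴ + 7⁴ = 6114
6114 → 6⁴ + 1⁴ + 1⁴ + 4⁴ = 1554
1554 → 1⁴ + 5⁴ + 5⁴ + 4⁴ = 1507
1507 → 1⁴ + 5⁴ + 0⁴ + 7⁴ = 3027
3027 → 3⁴ + 0⁴ + 2⁴ + 7⁴ = 2498
2498 → 2⁴ + 4⁴ + 9⁴ + 8⁴ = 10929
10929 → 1⁴ + 0⁴ + 9⁴ + 2⁴ + 9⁴ = 13139
13139 → 1⁴ + 3⁴ + 1⁴ + 3⁴ + 9⁴ = 6725
6725 → 6⁴ + 7⁴ + 2⁴ + 5⁴ = 4338
4338 → 4⁴ + 3⁴ + 3⁴ + 8⁴ = 4514
4514 → 4⁴ + 5⁴ + 1⁴ + 4⁴ = 1138
1138 → 1⁴ + 1⁴ + 3⁴ + 8⁴ = 4179
4179 → 4⁴ + 1⁴ + 7⁴ + 9⁴ = 9219
9219 → 9⁴ + 2⁴ + 1⁴ + 9⁴ = 13139  — 13139 repeats.
That took 15 steps.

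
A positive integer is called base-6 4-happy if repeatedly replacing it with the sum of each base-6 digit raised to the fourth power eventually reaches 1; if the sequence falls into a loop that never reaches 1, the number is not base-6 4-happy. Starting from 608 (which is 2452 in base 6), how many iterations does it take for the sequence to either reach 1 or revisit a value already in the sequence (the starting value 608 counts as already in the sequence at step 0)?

608 = (2,4,5,2)_6 → 2⁴ + 4⁴ + 5⁴ + 2⁴ = 16 + 256 + 625 + 16 = 913
913 = (4,1,2,1)_6 → 4⁴ + 1⁴ + 2⁴ + 1⁴ = 256 + 1 + 16 + 1 = 274
274 = (1,1,3,4)_6 → 1⁴ + 1⁴ + 3⁴ + 4⁴ = 1 + 1 + 81 + 256 = 339
339 = (1,3,2,3)_6 → 1⁴ + 3⁴ + 2⁴ + 3⁴ = 1 + 81 + 16 + 81 = 179
179 = (4,5,5)_6 → 4⁴ + 5⁴ + 5⁴ = 256 + 625 + 625 = 1506
1506 = (1,0,5,5,0)_6 → 1⁴ + 0⁴ + 5⁴ + 5⁴ + 0⁴ = 1 + 0 + 625 + 625 + 0 = 1251
1251 = (5,4,4,3)_6 → 5⁴ + 4⁴ + 4⁴ + 3⁴ = 625 + 256 + 256 + 81 = 1218
1218 = (5,3,5,0)_6 → 5⁴ + 3⁴ + 5⁴ + 0⁴ = 625 + 81 + 625 + 0 = 1331
1331 = (1,0,0,5,5)_6 → 1⁴ + 0⁴ + 0⁴ + 5⁴ + 5⁴ = 1 + 0 + 0 + 625 + 625 = 1251  — 1251 repeats.
That took 9 steps.

9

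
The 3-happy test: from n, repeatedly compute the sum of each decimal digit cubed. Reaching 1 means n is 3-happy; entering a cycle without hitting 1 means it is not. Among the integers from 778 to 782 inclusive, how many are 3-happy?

1

778: 778 → 1198 → 1243 → 100 → 1  — 3-happy
779: 779 → 1415 → 191 → 731 → 371 → 371  — not 3-happy
780: 780 → 855 → 762 → 567 → 684 → 792 → 1080 → 513 → 153 → 153  — not 3-happy
781: 781 → 856 → 853 → 664 → 496 → 1009 → 730 → 370 → 370  — not 3-happy
782: 782 → 863 → 755 → 593 → 881 → 1025 → 134 → 92 → 737 → 713 → 371 → 371  — not 3-happy
3-happy: 778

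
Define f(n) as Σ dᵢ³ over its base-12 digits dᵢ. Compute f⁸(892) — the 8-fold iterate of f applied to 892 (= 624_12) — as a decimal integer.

415

892 = (6,2,4)_12 → 6³ + 2³ + 4³ = 216 + 8 + 64 = 288
288 = (2,0,0)_12 → 2³ + 0³ + 0³ = 8 + 0 + 0 = 8
8 = (8)_12 → 8³ = 512
512 = (3,6,8)_12 → 3³ + 6³ + 8³ = 27 + 216 + 512 = 755
755 = (5,2,11)_12 → 5³ + 2³ + 11³ = 125 + 8 + 1331 = 1464
1464 = (10,2,0)_12 → 10³ + 2³ + 0³ = 1000 + 8 + 0 = 1008
1008 = (7,0,0)_12 → 7³ + 0³ + 0³ = 343 + 0 + 0 = 343
343 = (2,4,7)_12 → 2³ + 4³ + 7³ = 8 + 64 + 343 = 415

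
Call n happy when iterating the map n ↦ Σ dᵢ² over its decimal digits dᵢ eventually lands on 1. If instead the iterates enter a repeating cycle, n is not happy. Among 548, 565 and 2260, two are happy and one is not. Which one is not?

548

548: 548 → 105 → 26 → 40 → 16 → 37 → 58 → 89 → 145 → 42 → 20 → 4 → 16  — repeats 16 (not happy)
565: 565 → 86 → 100 → 1  — reaches 1 (happy)
2260: 2260 → 44 → 32 → 13 → 10 → 1  — reaches 1 (happy)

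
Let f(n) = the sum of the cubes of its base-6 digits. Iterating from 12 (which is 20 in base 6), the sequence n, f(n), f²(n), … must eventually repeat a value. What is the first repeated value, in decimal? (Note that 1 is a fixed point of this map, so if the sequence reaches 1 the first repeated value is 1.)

12 = (2,0)_6 → 2³ + 0³ = 8 + 0 = 8
8 = (1,2)_6 → 1³ + 2³ = 1 + 8 = 9
9 = (1,3)_6 → 1³ + 3³ = 1 + 27 = 28
28 = (4,4)_6 → 4³ + 4³ = 64 + 64 = 128
128 = (3,3,2)_6 → 3³ + 3³ + 2³ = 27 + 27 + 8 = 62
62 = (1,4,2)_6 → 1³ + 4³ + 2³ = 1 + 64 + 8 = 73
73 = (2,0,1)_6 → 2³ + 0³ + 1³ = 8 + 0 + 1 = 9  — 9 already appeared earlier.

9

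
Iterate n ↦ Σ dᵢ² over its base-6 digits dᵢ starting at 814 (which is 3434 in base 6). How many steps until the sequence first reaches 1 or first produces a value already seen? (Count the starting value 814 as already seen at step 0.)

12

814 = (3,4,3,4)_6 → 3² + 4² + 3² + 4² = 9 + 16 + 9 + 16 = 50
50 = (1,2,2)_6 → 1² + 2² + 2² = 1 + 4 + 4 = 9
9 = (1,3)_6 → 1² + 3² = 1 + 9 = 10
10 = (1,4)_6 → 1² + 4² = 1 + 16 = 17
17 = (2,5)_6 → 2² + 5² = 4 + 25 = 29
29 = (4,5)_6 → 4² + 5² = 16 + 25 = 41
41 = (1,0,5)_6 → 1² + 0² + 5² = 1 + 0 + 25 = 26
26 = (4,2)_6 → 4² + 2² = 16 + 4 = 20
20 = (3,2)_6 → 3² + 2² = 9 + 4 = 13
13 = (2,1)_6 → 2² + 1² = 4 + 1 = 5
5 = (5)_6 → 5² = 25
25 = (4,1)_6 → 4² + 1² = 16 + 1 = 17  — 17 repeats.
That took 12 steps.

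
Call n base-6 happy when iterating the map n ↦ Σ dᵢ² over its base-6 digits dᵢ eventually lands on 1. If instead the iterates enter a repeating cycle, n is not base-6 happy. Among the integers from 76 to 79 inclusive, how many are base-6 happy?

1

76: 76 → 20 → 13 → 5 → 25 → 17 → 29 → 41 → 26 → 20  (repeats 20)
77: 77 → 29 → 41 → 26 → 20 → 13 → 5 → 25 → 17 → 29  (repeats 29)
78: 78 → 5 → 25 → 17 → 29 → 41 → 26 → 20 → 13 → 5  (repeats 5)
79: 79 → 6 → 1  (reaches 1)
base-6 happy: 79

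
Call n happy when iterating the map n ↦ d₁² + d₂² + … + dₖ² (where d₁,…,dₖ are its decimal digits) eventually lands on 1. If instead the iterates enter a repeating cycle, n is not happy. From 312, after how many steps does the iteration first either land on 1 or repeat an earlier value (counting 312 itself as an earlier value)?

312 → 3² + 1² + 2² = 9 + 1 + 4 = 14
14 → 1² + 4² = 1 + 16 = 17
17 → 1² + 7² = 1 + 49 = 50
50 → 5² + 0² = 25 + 0 = 25
25 → 2² + 5² = 4 + 25 = 29
29 → 2² + 9² = 4 + 81 = 85
85 → 8² + 5² = 64 + 25 = 89
89 → 8² + 9² = 64 + 81 = 145
145 → 1² + 4² + 5² = 1 + 16 + 25 = 42
42 → 4² + 2² = 16 + 4 = 20
20 → 2² + 0² = 4 + 0 = 4
4 → 4² = 16
16 → 1² + 6² = 1 + 36 = 37
37 → 3² + 7² = 9 + 49 = 58
58 → 5² + 8² = 25 + 64 = 89  — 89 repeats.
That took 15 steps.

15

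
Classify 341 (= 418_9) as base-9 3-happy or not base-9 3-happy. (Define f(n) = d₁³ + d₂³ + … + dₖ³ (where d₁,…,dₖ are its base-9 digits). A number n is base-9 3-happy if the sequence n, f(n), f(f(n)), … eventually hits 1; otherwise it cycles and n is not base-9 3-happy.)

341 = (4,1,8)_9 → 4³ + 1³ + 8³ = 577
577 = (7,1,1)_9 → 7³ + 1³ + 1³ = 345
345 = (4,2,3)_9 → 4³ + 2³ + 3³ = 99
99 = (1,2,0)_9 → 1³ + 2³ + 0³ = 9
9 = (1,0)_9 → 1³ + 0³ = 1  — reached 1.

base-9 3-happy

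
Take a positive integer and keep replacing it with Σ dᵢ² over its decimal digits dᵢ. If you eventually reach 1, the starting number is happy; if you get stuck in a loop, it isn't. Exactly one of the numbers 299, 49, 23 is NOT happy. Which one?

299

299: 299 → 166 → 73 → 58 → 89 → 145 → 42 → 20 → 4 → 16 → 37 → 58  — repeats 58 (not happy)
49: 49 → 97 → 130 → 10 → 1  — reaches 1 (happy)
23: 23 → 13 → 10 → 1  — reaches 1 (happy)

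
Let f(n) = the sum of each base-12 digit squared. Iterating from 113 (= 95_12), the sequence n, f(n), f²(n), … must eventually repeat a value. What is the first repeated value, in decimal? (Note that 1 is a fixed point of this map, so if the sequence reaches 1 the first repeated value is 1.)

113 = (9,5)_12 → 9² + 5² = 81 + 25 = 106
106 = (8,10)_12 → 8² + 10² = 64 + 100 = 164
164 = (1,1,8)_12 → 1² + 1² + 8² = 1 + 1 + 64 = 66
66 = (5,6)_12 → 5² + 6² = 25 + 36 = 61
61 = (5,1)_12 → 5² + 1² = 25 + 1 = 26
26 = (2,2)_12 → 2² + 2² = 4 + 4 = 8
8 = (8)_12 → 8² = 64
64 = (5,4)_12 → 5² + 4² = 25 + 16 = 41
41 = (3,5)_12 → 3² + 5² = 9 + 25 = 34
34 = (2,10)_12 → 2² + 10² = 4 + 100 = 104
104 = (8,8)_12 → 8² + 8² = 64 + 64 = 128
128 = (10,8)_12 → 10² + 8² = 100 + 64 = 164  — 164 already appeared earlier.

164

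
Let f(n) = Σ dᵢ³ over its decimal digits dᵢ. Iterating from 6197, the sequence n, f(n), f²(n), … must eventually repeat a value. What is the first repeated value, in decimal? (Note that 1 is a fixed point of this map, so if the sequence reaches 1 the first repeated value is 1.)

371

6197 → 1289
1289 → 1250
1250 → 134
134 → 92
92 → 737
737 → 713
713 → 371
371 → 371  — 371 already appeared earlier.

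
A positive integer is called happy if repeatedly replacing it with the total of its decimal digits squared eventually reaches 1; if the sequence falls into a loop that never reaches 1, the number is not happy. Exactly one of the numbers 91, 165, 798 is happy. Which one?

91: 91 → 82 → 68 → 100 → 1  — reaches 1 (happy)
165: 165 → 62 → 40 → 16 → 37 → 58 → 89 → 145 → 42 → 20 → 4 → 16  — repeats 16 (not happy)
798: 798 → 194 → 98 → 145 → 42 → 20 → 4 → 16 → 37 → 58 → 89 → 145  — repeats 145 (not happy)

91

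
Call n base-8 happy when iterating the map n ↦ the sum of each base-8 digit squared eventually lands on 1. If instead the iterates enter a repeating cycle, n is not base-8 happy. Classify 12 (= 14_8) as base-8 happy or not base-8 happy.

12 = (1,4)_8 → 1² + 4² = 17
17 = (2,1)_8 → 2² + 1² = 5
5 = (5)_8 → 5² = 25
25 = (3,1)_8 → 3² + 1² = 10
10 = (1,2)_8 → 1² + 2² = 5  — 5 already seen; the sequence cycles without reaching 1.

not base-8 happy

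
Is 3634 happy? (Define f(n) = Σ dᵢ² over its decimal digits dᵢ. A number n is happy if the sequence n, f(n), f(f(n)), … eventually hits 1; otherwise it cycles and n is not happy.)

happy

3634 → 70
70 → 49
49 → 97
97 → 130
130 → 10
10 → 1  — reached 1.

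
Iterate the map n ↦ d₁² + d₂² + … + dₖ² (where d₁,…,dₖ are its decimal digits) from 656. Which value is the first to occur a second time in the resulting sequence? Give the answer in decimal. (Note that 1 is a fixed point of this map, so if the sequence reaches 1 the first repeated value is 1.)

1

656 → 97
97 → 130
130 → 10
10 → 1  — reached the fixed point 1.
1 → 1, so 1 is the first repeated value.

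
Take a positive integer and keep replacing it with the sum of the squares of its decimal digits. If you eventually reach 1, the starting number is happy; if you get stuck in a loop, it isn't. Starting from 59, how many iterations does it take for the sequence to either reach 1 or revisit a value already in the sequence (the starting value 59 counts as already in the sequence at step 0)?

10

59 → 5² + 9² = 25 + 81 = 106
106 → 1² + 0² + 6² = 1 + 0 + 36 = 37
37 → 3² + 7² = 9 + 49 = 58
58 → 5² + 8² = 25 + 64 = 89
89 → 8² + 9² = 64 + 81 = 145
145 → 1² + 4² + 5² = 1 + 16 + 25 = 42
42 → 4² + 2² = 16 + 4 = 20
20 → 2² + 0² = 4 + 0 = 4
4 → 4² = 16
16 → 1² + 6² = 1 + 36 = 37  — 37 repeats.
That took 10 steps.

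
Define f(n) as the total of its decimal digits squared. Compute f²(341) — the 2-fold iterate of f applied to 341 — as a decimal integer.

341 → 3² + 4² + 1² = 9 + 16 + 1 = 26
26 → 2² + 6² = 4 + 36 = 40

40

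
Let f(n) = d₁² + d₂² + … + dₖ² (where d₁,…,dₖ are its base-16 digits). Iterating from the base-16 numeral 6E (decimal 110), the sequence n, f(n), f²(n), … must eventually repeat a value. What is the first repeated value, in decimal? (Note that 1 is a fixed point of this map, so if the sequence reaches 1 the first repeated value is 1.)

110 = (6,14)_16 → 6² + 14² = 232
232 = (14,8)_16 → 14² + 8² = 260
260 = (1,0,4)_16 → 1² + 0² + 4² = 17
17 = (1,1)_16 → 1² + 1² = 2
2 = (2)_16 → 2² = 4
4 = (4)_16 → 4² = 16
16 = (1,0)_16 → 1² + 0² = 1  — reached the fixed point 1.
1 → 1, so 1 is the first repeated value.

1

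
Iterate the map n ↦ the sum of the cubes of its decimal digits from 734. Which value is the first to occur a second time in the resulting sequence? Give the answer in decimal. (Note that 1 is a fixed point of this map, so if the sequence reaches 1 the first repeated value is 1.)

371

734 → 7³ + 3³ + 4³ = 434
434 → 4³ + 3³ + 4³ = 155
155 → 1³ + 5³ + 5³ = 251
251 → 2³ + 5³ + 1³ = 134
134 → 1³ + 3³ + 4³ = 92
92 → 9³ + 2³ = 737
737 → 7³ + 3³ + 7³ = 713
713 → 7³ + 1³ + 3³ = 371
371 → 3³ + 7³ + 1³ = 371  — 371 already appeared earlier.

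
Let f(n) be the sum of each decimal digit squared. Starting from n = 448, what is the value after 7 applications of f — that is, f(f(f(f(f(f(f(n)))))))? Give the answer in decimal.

448 → 96
96 → 117
117 → 51
51 → 26
26 → 40
40 → 16
16 → 37

37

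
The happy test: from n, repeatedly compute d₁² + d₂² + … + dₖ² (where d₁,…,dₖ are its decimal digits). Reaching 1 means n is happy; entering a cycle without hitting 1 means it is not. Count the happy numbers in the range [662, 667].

662: 662 → 76 → 85 → 89 → 145 → 42 → 20 → 4 → 16 → 37 → 58 → 89  (repeats 89)
663: 663 → 81 → 65 → 61 → 37 → 58 → 89 → 145 → 42 → 20 → 4 → 16 → 37  (repeats 37)
664: 664 → 88 → 128 → 69 → 117 → 51 → 26 → 40 → 16 → 37 → 58 → 89 → 145 → 42 → 20 → 4 → 16  (repeats 16)
665: 665 → 97 → 130 → 10 → 1  (reaches 1)
666: 666 → 108 → 65 → 61 → 37 → 58 → 89 → 145 → 42 → 20 → 4 → 16 → 37  (repeats 37)
667: 667 → 121 → 6 → 36 → 45 → 41 → 17 → 50 → 25 → 29 → 85 → 89 → 145 → 42 → 20 → 4 → 16 → 37 → 58 → 89  (repeats 89)
happy: 665

1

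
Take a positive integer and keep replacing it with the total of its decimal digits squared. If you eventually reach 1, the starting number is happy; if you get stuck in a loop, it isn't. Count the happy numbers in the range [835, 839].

835: 835 → 98 → 145 → 42 → 20 → 4 → 16 → 37 → 58 → 89 → 145  (repeats 145)
836: 836 → 109 → 82 → 68 → 100 → 1  (reaches 1)
837: 837 → 122 → 9 → 81 → 65 → 61 → 37 → 58 → 89 → 145 → 42 → 20 → 4 → 16 → 37  (repeats 37)
838: 838 → 137 → 59 → 106 → 37 → 58 → 89 → 145 → 42 → 20 → 4 → 16 → 37  (repeats 37)
839: 839 → 154 → 42 → 20 → 4 → 16 → 37 → 58 → 89 → 145 → 42  (repeats 42)
happy: 836

1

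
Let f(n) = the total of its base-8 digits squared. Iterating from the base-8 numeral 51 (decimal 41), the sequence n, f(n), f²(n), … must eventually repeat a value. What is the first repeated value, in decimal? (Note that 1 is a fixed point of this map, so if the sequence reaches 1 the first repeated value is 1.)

41 = (5,1)_8 → 5² + 1² = 26
26 = (3,2)_8 → 3² + 2² = 13
13 = (1,5)_8 → 1² + 5² = 26  — 26 already appeared earlier.

26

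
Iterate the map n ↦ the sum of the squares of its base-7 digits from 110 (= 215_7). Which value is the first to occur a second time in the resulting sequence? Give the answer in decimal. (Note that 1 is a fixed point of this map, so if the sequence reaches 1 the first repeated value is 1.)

110 = (2,1,5)_7 → 2² + 1² + 5² = 30
30 = (4,2)_7 → 4² + 2² = 20
20 = (2,6)_7 → 2² + 6² = 40
40 = (5,5)_7 → 5² + 5² = 50
50 = (1,0,1)_7 → 1² + 0² + 1² = 2
2 = (2)_7 → 2² = 4
4 = (4)_7 → 4² = 16
16 = (2,2)_7 → 2² + 2² = 8
8 = (1,1)_7 → 1² + 1² = 2  — 2 already appeared earlier.

2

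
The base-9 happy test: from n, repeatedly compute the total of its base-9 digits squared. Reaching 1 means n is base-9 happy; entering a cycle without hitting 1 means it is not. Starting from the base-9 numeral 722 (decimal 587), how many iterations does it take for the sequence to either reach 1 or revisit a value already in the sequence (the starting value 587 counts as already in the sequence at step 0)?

587 = (7,2,2)_9 → 57
57 = (6,3)_9 → 45
45 = (5,0)_9 → 25
25 = (2,7)_9 → 53
53 = (5,8)_9 → 89
89 = (1,0,8)_9 → 65
65 = (7,2)_9 → 53  — 53 repeats.
That took 7 steps.

7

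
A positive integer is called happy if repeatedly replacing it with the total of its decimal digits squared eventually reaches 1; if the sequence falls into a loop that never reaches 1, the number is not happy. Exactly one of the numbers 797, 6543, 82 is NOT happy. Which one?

797: 797 → 179 → 131 → 11 → 2 → 4 → 16 → 37 → 58 → 89 → 145 → 42 → 20 → 4  — repeats 4 (not happy)
6543: 6543 → 86 → 100 → 1  — reaches 1 (happy)
82: 82 → 68 → 100 → 1  — reaches 1 (happy)

797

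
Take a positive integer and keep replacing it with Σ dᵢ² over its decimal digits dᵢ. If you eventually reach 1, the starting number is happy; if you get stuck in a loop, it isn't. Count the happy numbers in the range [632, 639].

632: 632 → 49 → 97 → 130 → 10 → 1  (reaches 1)
633: 633 → 54 → 41 → 17 → 50 → 25 → 29 → 85 → 89 → 145 → 42 → 20 → 4 → 16 → 37 → 58 → 89  (repeats 89)
634: 634 → 61 → 37 → 58 → 89 → 145 → 42 → 20 → 4 → 16 → 37  (repeats 37)
635: 635 → 70 → 49 → 97 → 130 → 10 → 1  (reaches 1)
636: 636 → 81 → 65 → 61 → 37 → 58 → 89 → 145 → 42 → 20 → 4 → 16 → 37  (repeats 37)
637: 637 → 94 → 97 → 130 → 10 → 1  (reaches 1)
638: 638 → 109 → 82 → 68 → 100 → 1  (reaches 1)
639: 639 → 126 → 41 → 17 → 50 → 25 → 29 → 85 → 89 → 145 → 42 → 20 → 4 → 16 → 37 → 58 → 89  (repeats 89)
happy: 632, 635, 637, 638

4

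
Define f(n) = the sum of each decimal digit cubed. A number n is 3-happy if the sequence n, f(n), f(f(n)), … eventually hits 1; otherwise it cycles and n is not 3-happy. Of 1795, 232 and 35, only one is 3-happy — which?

1795

1795: 1795 → 1198 → 1243 → 100 → 1  — reaches 1 (3-happy)
232: 232 → 43 → 91 → 730 → 370 → 370  — repeats 370 (not 3-happy)
35: 35 → 152 → 134 → 92 → 737 → 713 → 371 → 371  — repeats 371 (not 3-happy)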